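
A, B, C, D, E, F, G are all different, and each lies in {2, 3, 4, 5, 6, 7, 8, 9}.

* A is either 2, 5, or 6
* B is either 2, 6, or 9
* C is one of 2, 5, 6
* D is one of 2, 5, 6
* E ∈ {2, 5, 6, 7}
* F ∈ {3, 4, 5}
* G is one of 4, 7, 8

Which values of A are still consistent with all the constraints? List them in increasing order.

2, 5, 6

A, C, D between them cover only {2, 5, 6} — a naked triple. Remove those values from B, E, F.
That leaves B = 9.
E's domain is down to {7}, so E = 7. Strike 7 from G.
No further eliminations apply; A can still be any of 2, 5, 6.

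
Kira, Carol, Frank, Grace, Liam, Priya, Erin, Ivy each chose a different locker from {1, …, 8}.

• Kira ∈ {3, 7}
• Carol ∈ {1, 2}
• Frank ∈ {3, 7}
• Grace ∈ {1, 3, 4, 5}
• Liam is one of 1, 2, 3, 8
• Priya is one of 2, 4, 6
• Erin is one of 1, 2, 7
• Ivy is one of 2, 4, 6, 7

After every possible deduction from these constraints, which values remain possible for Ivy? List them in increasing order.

Among the 8 variables, 5 fits only Grace (and all 8 values in {1, 2, 3, 4, 5, 6, 7, 8} must be used), so Grace = 5.
Among the 7 still-open variables, 8 fits only Liam (and all 7 values in {1, 2, 3, 4, 6, 7, 8} must be used), so Liam = 8.
The 2 variables Kira and Frank are confined to {3, 7}, which locks those values in; drop them from Erin, Ivy.
The 2 variables Carol and Erin are confined to {1, 2}, which locks those values in; drop them from Priya, Ivy.
No further eliminations apply; Ivy can still be any of 4, 6.

4, 6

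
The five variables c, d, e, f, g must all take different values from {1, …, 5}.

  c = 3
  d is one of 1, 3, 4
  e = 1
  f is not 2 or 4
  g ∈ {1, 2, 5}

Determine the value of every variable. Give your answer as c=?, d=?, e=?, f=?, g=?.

c must be 3 (only option left). Eliminate 3 elsewhere: d, f.
That leaves e = 1. So d, f, g can't be 1.
That leaves f = 5. Eliminate 5 elsewhere: g.
That leaves g = 2.
d must be 4 (only option left).

c=3, d=4, e=1, f=5, g=2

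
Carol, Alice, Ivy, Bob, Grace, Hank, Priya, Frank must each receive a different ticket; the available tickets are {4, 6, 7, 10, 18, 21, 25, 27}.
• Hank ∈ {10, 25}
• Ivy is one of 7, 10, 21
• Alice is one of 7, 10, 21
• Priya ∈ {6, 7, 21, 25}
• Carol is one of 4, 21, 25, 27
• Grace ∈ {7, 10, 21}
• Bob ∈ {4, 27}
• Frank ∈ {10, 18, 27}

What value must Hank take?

25

The 8 variables draw from only 8 values {4, 6, 7, 10, 18, 21, 25, 27}, so each is used; only Priya can be 6, hence Priya = 6.
The 7 still-open variables together cover exactly {4, 7, 10, 18, 21, 25, 27} — 7 values for 7 variables — and 18 appears only in Frank's list, so Frank = 18.
The 3 variables Alice, Ivy, Grace are confined to {7, 10, 21}, which locks those values in; drop them from Carol, Hank.
So Hank = 25.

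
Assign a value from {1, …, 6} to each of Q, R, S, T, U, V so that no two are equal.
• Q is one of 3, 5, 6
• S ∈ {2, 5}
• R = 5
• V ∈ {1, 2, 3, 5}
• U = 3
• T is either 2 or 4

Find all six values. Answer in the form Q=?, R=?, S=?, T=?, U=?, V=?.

R's domain is down to {5}, so R = 5. Remove 5 from Q, S, V.
S's domain is down to {2}, so S = 2. Eliminate 2 elsewhere: T, V.
That leaves T = 4.
U has just one choice, so U = 3. Eliminate 3 elsewhere: Q, V.
V's domain is down to {1}, so V = 1.
Q must be 6 (only option left).

Q=6, R=5, S=2, T=4, U=3, V=1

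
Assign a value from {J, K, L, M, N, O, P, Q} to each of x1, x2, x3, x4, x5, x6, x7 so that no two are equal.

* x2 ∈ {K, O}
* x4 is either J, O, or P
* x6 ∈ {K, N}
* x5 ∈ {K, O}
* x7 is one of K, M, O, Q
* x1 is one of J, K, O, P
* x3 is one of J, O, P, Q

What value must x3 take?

Q

The 7 variables together cover exactly {J, K, M, N, O, P, Q} — 7 values for 7 variables — and M appears only in x7's list, so x7 = M.
The 6 still-open variables draw from only 6 values {J, K, N, O, P, Q}, so each is used; only x6 can be N, hence x6 = N.
The 5 still-open variables draw from only 5 values {J, K, O, P, Q}, so each is used; only x3 can be Q, hence x3 = Q.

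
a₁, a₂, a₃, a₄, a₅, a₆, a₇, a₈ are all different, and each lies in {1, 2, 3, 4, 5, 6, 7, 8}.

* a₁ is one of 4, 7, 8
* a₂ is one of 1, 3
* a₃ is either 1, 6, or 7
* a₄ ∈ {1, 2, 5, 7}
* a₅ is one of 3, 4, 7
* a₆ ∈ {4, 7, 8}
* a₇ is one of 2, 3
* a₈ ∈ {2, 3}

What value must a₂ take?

Among the 8 variables, 5 fits only a₄ (and all 8 values in {1, 2, 3, 4, 5, 6, 7, 8} must be used), so a₄ = 5.
The 7 still-open variables draw from only 7 values {1, 2, 3, 4, 6, 7, 8}, so each is used; only a₃ can be 6, hence a₃ = 6.
The 6 still-open variables together cover exactly {1, 2, 3, 4, 7, 8} — 6 values for 6 variables — and 1 appears only in a₂'s list, so a₂ = 1.

1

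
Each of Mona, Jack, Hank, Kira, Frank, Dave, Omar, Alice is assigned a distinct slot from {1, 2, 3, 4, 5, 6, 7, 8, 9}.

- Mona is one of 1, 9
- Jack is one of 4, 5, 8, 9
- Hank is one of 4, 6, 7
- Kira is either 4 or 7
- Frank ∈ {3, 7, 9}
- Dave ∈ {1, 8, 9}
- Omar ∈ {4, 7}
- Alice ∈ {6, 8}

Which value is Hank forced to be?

6

Among the 8 variables, 3 fits only Frank (and all 8 values in {1, 3, 4, 5, 6, 7, 8, 9} must be used), so Frank = 3.
The 7 still-open variables draw from only 7 values {1, 4, 5, 6, 7, 8, 9}, so each is used; only Jack can be 5, hence Jack = 5.
Kira and Omar share exactly the 2 values {4, 7}; by pigeonhole those values go to them, so strike 4, 7 from Hank.
So Hank = 6.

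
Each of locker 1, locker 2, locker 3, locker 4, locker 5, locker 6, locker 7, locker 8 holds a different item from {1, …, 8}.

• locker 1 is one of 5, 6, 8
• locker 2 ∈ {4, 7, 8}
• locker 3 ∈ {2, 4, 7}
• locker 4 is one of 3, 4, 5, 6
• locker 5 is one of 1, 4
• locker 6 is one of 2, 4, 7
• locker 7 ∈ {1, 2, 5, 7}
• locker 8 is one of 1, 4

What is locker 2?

The 8 variables together cover exactly {1, 2, 3, 4, 5, 6, 7, 8} — 8 values for 8 variables — and 3 appears only in locker 4's list, so locker 4 = 3.
Among the 7 still-open variables, 6 fits only locker 1 (and all 7 values in {1, 2, 4, 5, 6, 7, 8} must be used), so locker 1 = 6.
The 6 still-open variables draw from only 6 values {1, 2, 4, 5, 7, 8}, so each is used; only locker 7 can be 5, hence locker 7 = 5.
Among the 5 still-open variables, 8 fits only locker 2 (and all 5 values in {1, 2, 4, 7, 8} must be used), so locker 2 = 8.

8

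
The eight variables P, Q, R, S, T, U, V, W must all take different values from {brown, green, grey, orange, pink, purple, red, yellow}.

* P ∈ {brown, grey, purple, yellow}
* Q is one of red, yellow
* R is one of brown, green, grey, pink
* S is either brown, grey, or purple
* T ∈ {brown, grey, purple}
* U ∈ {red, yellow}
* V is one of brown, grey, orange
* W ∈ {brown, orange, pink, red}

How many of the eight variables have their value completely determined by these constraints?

Among the 8 variables, green fits only R (and all 8 values in {brown, green, grey, orange, pink, purple, red, yellow} must be used), so R = green.
The 7 still-open variables draw from only 7 values {brown, grey, orange, pink, purple, red, yellow}, so each is used; only W can be pink, hence W = pink.
The 6 still-open variables draw from only 6 values {brown, grey, orange, purple, red, yellow}, so each is used; only V can be orange, hence V = orange.
The 2 variables Q and U are confined to {red, yellow}, which locks those values in; drop them from P.
Determined: R=green, V=orange, W=pink. The other variables each still have more than one consistent value. That makes 3.

3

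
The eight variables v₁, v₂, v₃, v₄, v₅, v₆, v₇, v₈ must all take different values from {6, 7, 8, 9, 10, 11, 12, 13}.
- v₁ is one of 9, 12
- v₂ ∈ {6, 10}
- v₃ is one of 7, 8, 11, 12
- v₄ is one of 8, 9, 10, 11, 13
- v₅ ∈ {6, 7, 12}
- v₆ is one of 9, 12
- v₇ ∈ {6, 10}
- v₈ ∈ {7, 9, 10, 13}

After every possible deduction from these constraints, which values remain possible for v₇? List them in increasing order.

6, 10

The 2 variables v₁ and v₆ are confined to {9, 12}, which locks those values in; drop them from v₃, v₄, v₅, v₈.
v₂ and v₇ share exactly the 2 values {6, 10}; by pigeonhole those values go to them, so strike 6, 10 from v₄, v₅, v₈.
That leaves v₅ = 7. Eliminate 7 elsewhere: v₃, v₈.
v₈ has just one choice, so v₈ = 13. Eliminate 13 elsewhere: v₄.
No further eliminations apply; v₇ can still be any of 6, 10.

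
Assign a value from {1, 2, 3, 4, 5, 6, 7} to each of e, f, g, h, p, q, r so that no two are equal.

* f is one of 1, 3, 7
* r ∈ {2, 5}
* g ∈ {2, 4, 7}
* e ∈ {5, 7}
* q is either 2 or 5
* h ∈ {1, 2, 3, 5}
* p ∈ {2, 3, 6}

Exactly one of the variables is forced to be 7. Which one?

e

The 7 variables draw from only 7 values {1, 2, 3, 4, 5, 6, 7}, so each is used; only g can be 4, hence g = 4.
Among the 6 still-open variables, 6 fits only p (and all 6 values in {1, 2, 3, 5, 6, 7} must be used), so p = 6.
The 2 variables q and r are confined to {2, 5}, which locks those values in; drop them from e, h.
So 7 goes to e.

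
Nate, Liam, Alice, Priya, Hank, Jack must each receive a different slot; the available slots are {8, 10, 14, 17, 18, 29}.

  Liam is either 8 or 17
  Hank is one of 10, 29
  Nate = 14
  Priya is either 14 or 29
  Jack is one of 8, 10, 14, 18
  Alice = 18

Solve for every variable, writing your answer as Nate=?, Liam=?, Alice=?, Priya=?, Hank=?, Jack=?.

Nate=14, Liam=17, Alice=18, Priya=29, Hank=10, Jack=8

Nate has just one choice, so Nate = 14. So Priya, Jack can't be 14.
Alice's domain is down to {18}, so Alice = 18. Strike 18 from Jack.
Priya's domain is down to {29}, so Priya = 29. Remove 29 from Hank.
Hank has just one choice, so Hank = 10. Eliminate 10 elsewhere: Jack.
Jack's domain is down to {8}, so Jack = 8. Remove 8 from Liam.
Liam must be 17 (only option left).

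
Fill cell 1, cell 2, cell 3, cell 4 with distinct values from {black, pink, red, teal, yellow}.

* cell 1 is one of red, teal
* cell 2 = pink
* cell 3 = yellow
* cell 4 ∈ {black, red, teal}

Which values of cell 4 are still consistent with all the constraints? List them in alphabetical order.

cell 2 must be pink (only option left).
cell 3 must be yellow (only option left).
No further eliminations apply; cell 4 can still be any of black, red, teal.

black, red, teal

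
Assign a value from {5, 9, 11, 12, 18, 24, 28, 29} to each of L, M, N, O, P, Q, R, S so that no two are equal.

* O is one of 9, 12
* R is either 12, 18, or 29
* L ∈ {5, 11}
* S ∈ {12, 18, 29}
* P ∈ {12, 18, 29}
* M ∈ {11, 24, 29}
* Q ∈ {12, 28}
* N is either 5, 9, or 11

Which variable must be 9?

O

The 8 variables together cover exactly {5, 9, 11, 12, 18, 24, 28, 29} — 8 values for 8 variables — and 24 appears only in M's list, so M = 24.
Among the 7 still-open variables, 28 fits only Q (and all 7 values in {5, 9, 11, 12, 18, 28, 29} must be used), so Q = 28.
P, R, S share exactly the 3 values {12, 18, 29}; by pigeonhole those values go to them, so strike 12, 18, 29 from O.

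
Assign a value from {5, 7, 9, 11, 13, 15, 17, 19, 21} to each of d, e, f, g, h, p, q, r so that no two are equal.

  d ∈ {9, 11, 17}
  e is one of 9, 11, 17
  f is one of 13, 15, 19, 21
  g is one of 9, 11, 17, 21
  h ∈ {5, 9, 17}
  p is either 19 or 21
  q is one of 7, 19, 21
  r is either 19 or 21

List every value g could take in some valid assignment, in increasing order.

9, 11, 17

The 2 variables p and r are confined to {19, 21}, which locks those values in; drop them from f, g, q.
q must be 7 (only option left).
d, e, g share exactly the 3 values {9, 11, 17}; by pigeonhole those values go to them, so strike 9, 11, 17 from h.
h's domain is down to {5}, so h = 5.
No further eliminations apply; g can still be any of 9, 11, 17.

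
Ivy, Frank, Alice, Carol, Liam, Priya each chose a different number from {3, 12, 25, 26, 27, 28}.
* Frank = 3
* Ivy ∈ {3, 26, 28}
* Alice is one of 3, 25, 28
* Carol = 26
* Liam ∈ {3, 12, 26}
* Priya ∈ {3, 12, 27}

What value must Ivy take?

28

Frank must be 3 (only option left). Remove 3 from Ivy, Alice, Liam, Priya.
Carol has just one choice, so Carol = 26. Remove 26 from Ivy, Liam.
So Ivy = 28.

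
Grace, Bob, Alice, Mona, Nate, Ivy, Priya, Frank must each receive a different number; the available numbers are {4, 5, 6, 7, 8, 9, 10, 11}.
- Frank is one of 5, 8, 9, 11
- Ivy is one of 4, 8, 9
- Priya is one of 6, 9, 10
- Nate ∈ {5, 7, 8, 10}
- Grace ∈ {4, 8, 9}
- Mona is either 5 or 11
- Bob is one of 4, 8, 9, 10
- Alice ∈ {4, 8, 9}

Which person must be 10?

Bob

The 8 variables draw from only 8 values {4, 5, 6, 7, 8, 9, 10, 11}, so each is used; only Priya can be 6, hence Priya = 6.
The 7 still-open variables together cover exactly {4, 5, 7, 8, 9, 10, 11} — 7 values for 7 variables — and 7 appears only in Nate's list, so Nate = 7.
The 6 still-open variables together cover exactly {4, 5, 8, 9, 10, 11} — 6 values for 6 variables — and 10 appears only in Bob's list, so Bob = 10.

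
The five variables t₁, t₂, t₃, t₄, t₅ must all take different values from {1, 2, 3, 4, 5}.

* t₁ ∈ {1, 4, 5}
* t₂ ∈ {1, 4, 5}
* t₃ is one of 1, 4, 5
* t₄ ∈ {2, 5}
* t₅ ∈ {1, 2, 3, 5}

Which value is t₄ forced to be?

2

The 5 variables draw from only 5 values {1, 2, 3, 4, 5}, so each is used; only t₅ can be 3, hence t₅ = 3.
The 4 still-open variables together cover exactly {1, 2, 4, 5} — 4 values for 4 variables — and 2 appears only in t₄'s list, so t₄ = 2.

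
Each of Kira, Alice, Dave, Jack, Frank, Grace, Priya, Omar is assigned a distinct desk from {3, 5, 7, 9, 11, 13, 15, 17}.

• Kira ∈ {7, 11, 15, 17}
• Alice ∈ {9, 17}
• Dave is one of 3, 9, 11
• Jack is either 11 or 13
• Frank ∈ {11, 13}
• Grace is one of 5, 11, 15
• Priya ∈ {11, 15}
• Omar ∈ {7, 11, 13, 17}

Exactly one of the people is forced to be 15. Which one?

The 8 variables draw from only 8 values {3, 5, 7, 9, 11, 13, 15, 17}, so each is used; only Dave can be 3, hence Dave = 3.
The 7 still-open variables draw from only 7 values {5, 7, 9, 11, 13, 15, 17}, so each is used; only Grace can be 5, hence Grace = 5.
The 6 still-open variables together cover exactly {7, 9, 11, 13, 15, 17} — 6 values for 6 variables — and 9 appears only in Alice's list, so Alice = 9.
Jack and Frank share exactly the 2 values {11, 13}; by pigeonhole those values go to them, so strike 11, 13 from Kira, Priya, Omar.
So 15 goes to Priya.

Priya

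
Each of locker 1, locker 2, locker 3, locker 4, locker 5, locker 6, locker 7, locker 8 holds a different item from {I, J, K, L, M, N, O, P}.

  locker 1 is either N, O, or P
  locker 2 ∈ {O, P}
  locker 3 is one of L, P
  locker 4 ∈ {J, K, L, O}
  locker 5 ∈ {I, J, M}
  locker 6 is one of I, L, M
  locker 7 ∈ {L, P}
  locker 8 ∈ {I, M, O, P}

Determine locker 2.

O

The 8 variables draw from only 8 values {I, J, K, L, M, N, O, P}, so each is used; only locker 4 can be K, hence locker 4 = K.
The 7 still-open variables together cover exactly {I, J, L, M, N, O, P} — 7 values for 7 variables — and J appears only in locker 5's list, so locker 5 = J.
Among the 6 still-open variables, N fits only locker 1 (and all 6 values in {I, L, M, N, O, P} must be used), so locker 1 = N.
locker 3 and locker 7 share exactly the 2 values {L, P}; by pigeonhole those values go to them, so strike L, P from locker 2, locker 6, locker 8.
So locker 2 = O.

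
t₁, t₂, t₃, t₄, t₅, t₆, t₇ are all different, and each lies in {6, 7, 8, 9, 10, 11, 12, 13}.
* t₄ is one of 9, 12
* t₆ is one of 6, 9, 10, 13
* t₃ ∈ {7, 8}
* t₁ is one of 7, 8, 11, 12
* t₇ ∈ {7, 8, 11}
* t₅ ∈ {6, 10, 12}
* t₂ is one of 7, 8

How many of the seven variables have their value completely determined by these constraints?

t₂ and t₃ share exactly the 2 values {7, 8}; by pigeonhole those values go to them, so strike 7, 8 from t₁, t₇.
t₇ has just one choice, so t₇ = 11. Strike 11 from t₁.
t₁ must be 12 (only option left). Remove 12 from t₄, t₅.
t₄ has just one choice, so t₄ = 9. Strike 9 from t₆.
Determined: t₁=12, t₄=9, t₇=11. The other variables each still have more than one consistent value. That makes 3.

3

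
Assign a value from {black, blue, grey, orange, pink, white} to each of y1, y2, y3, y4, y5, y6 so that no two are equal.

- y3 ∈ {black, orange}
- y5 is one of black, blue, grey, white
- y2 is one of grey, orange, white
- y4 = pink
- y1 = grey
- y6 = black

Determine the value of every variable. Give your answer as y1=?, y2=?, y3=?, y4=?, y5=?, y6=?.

y1=grey, y2=white, y3=orange, y4=pink, y5=blue, y6=black

y1's domain is down to {grey}, so y1 = grey. So y2, y5 can't be grey.
That leaves y4 = pink.
y6's domain is down to {black}, so y6 = black. So y3, y5 can't be black.
y3 must be orange (only option left). So y2 can't be orange.
That leaves y2 = white. So y5 can't be white.
y5 must be blue (only option left).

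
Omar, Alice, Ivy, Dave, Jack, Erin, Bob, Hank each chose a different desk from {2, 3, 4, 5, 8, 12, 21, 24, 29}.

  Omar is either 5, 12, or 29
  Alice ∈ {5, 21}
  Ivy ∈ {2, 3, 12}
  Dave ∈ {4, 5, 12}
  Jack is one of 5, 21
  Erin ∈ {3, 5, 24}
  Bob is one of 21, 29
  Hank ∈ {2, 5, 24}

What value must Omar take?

12

Among the 8 variables, 4 fits only Dave (and all 8 values in {2, 3, 4, 5, 12, 21, 24, 29} must be used), so Dave = 4.
Alice and Jack share exactly the 2 values {5, 21}; by pigeonhole those values go to them, so strike 5, 21 from Omar, Erin, Bob, Hank.
That leaves Bob = 29. So Omar can't be 29.
So Omar = 12.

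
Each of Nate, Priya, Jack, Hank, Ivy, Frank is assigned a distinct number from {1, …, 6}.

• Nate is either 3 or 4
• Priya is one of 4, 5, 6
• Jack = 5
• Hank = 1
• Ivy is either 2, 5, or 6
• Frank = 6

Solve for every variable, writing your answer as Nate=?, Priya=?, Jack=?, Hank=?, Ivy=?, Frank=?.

Jack must be 5 (only option left). Remove 5 from Priya, Ivy.
Hank has just one choice, so Hank = 1.
Frank has just one choice, so Frank = 6. Eliminate 6 elsewhere: Priya, Ivy.
Priya has just one choice, so Priya = 4. Strike 4 from Nate.
That leaves Ivy = 2.
Nate must be 3 (only option left).

Nate=3, Priya=4, Jack=5, Hank=1, Ivy=2, Frank=6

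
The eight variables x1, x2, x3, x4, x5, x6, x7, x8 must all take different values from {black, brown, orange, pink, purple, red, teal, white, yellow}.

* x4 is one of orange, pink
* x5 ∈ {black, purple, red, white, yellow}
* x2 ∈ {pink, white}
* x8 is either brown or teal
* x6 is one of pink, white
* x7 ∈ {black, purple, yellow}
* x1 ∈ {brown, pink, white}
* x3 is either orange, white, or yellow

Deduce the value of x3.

The 2 variables x2 and x6 are confined to {pink, white}, which locks those values in; drop them from x1, x3, x4, x5.
x1's domain is down to {brown}, so x1 = brown. Eliminate brown elsewhere: x8.
x4 has just one choice, so x4 = orange. Eliminate orange elsewhere: x3.
So x3 = yellow.

yellow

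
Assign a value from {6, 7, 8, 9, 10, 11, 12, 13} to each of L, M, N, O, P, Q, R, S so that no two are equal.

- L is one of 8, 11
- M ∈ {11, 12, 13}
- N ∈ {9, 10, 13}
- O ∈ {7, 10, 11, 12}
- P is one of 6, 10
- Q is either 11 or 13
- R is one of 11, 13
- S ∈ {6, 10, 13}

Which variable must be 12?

The 8 variables draw from only 8 values {6, 7, 8, 9, 10, 11, 12, 13}, so each is used; only O can be 7, hence O = 7.
The 7 still-open variables draw from only 7 values {6, 8, 9, 10, 11, 12, 13}, so each is used; only L can be 8, hence L = 8.
The 6 still-open variables together cover exactly {6, 9, 10, 11, 12, 13} — 6 values for 6 variables — and 9 appears only in N's list, so N = 9.
The 5 still-open variables together cover exactly {6, 10, 11, 12, 13} — 5 values for 5 variables — and 12 appears only in M's list, so M = 12.

M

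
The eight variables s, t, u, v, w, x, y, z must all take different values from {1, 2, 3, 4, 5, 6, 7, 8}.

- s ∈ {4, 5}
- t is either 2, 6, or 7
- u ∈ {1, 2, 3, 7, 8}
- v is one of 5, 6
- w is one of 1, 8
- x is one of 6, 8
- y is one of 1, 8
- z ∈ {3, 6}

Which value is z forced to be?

3

The 8 variables draw from only 8 values {1, 2, 3, 4, 5, 6, 7, 8}, so each is used; only s can be 4, hence s = 4.
The 7 still-open variables together cover exactly {1, 2, 3, 5, 6, 7, 8} — 7 values for 7 variables — and 5 appears only in v's list, so v = 5.
The 2 variables w and y are confined to {1, 8}, which locks those values in; drop them from u, x.
x has just one choice, so x = 6. Remove 6 from t, z.
So z = 3.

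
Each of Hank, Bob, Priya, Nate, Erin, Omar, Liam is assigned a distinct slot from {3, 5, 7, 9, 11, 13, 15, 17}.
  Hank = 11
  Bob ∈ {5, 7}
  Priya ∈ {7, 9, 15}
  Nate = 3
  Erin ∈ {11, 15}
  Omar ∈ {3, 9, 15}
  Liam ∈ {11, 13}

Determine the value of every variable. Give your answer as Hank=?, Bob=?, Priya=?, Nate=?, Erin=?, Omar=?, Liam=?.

Hank=11, Bob=5, Priya=7, Nate=3, Erin=15, Omar=9, Liam=13

Hank must be 11 (only option left). Strike 11 from Erin, Liam.
Nate has just one choice, so Nate = 3. So Omar can't be 3.
Erin must be 15 (only option left). Eliminate 15 elsewhere: Priya, Omar.
That leaves Omar = 9. Strike 9 from Priya.
Liam has just one choice, so Liam = 13.
Priya's domain is down to {7}, so Priya = 7. Remove 7 from Bob.
Bob must be 5 (only option left).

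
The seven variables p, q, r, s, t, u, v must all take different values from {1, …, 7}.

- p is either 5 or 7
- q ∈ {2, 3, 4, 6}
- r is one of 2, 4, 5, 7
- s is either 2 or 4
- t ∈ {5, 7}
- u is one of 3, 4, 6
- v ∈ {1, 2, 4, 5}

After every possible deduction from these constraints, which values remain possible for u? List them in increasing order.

The 7 variables draw from only 7 values {1, 2, 3, 4, 5, 6, 7}, so each is used; only v can be 1, hence v = 1.
p and t share exactly the 2 values {5, 7}; by pigeonhole those values go to them, so strike 5, 7 from r.
r and s share exactly the 2 values {2, 4}; by pigeonhole those values go to them, so strike 2, 4 from q, u.
No further eliminations apply; u can still be any of 3, 6.

3, 6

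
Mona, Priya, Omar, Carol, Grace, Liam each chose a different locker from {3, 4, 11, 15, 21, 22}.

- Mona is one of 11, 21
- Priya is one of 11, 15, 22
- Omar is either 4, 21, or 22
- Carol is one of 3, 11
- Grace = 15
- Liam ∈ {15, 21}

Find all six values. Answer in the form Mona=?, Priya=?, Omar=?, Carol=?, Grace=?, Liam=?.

Mona=11, Priya=22, Omar=4, Carol=3, Grace=15, Liam=21

Grace has just one choice, so Grace = 15. Remove 15 from Priya, Liam.
Liam has just one choice, so Liam = 21. Eliminate 21 elsewhere: Mona, Omar.
Mona's domain is down to {11}, so Mona = 11. So Priya, Carol can't be 11.
Priya has just one choice, so Priya = 22. Eliminate 22 elsewhere: Omar.
Omar must be 4 (only option left).
That leaves Carol = 3.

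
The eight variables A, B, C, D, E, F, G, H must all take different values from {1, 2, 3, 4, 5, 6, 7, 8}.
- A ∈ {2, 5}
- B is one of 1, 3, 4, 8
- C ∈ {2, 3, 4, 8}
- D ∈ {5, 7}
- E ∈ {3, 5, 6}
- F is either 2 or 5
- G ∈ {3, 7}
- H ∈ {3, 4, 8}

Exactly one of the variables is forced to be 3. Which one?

Among the 8 variables, 1 fits only B (and all 8 values in {1, 2, 3, 4, 5, 6, 7, 8} must be used), so B = 1.
The 7 still-open variables together cover exactly {2, 3, 4, 5, 6, 7, 8} — 7 values for 7 variables — and 6 appears only in E's list, so E = 6.
A and F share exactly the 2 values {2, 5}; by pigeonhole those values go to them, so strike 2, 5 from C, D.
D has just one choice, so D = 7. Strike 7 from G.
So 3 goes to G.

G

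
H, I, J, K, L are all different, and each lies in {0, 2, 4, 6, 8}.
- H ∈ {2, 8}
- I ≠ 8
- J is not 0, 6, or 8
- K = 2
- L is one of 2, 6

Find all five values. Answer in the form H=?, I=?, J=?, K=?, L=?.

H=8, I=0, J=4, K=2, L=6

K's domain is down to {2}, so K = 2. Eliminate 2 elsewhere: H, I, J, L.
L's domain is down to {6}, so L = 6. Strike 6 from I.
That leaves H = 8.
J's domain is down to {4}, so J = 4. So I can't be 4.
I's domain is down to {0}, so I = 0.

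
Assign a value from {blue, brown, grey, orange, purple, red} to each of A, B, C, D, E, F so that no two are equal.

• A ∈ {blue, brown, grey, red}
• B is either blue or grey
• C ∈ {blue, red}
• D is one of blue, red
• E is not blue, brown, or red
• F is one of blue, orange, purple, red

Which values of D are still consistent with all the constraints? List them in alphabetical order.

blue, red

The 6 variables draw from only 6 values {blue, brown, grey, orange, purple, red}, so each is used; only A can be brown, hence A = brown.
C and D share exactly the 2 values {blue, red}; by pigeonhole those values go to them, so strike blue, red from B, F.
B has just one choice, so B = grey. So E can't be grey.
No further eliminations apply; D can still be any of blue, red.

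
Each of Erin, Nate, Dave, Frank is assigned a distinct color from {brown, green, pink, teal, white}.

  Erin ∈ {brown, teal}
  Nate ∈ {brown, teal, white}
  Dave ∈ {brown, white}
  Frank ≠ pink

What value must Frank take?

Among the 4 variables, green fits only Frank (and all 4 values in {brown, green, teal, white} must be used), so Frank = green.

green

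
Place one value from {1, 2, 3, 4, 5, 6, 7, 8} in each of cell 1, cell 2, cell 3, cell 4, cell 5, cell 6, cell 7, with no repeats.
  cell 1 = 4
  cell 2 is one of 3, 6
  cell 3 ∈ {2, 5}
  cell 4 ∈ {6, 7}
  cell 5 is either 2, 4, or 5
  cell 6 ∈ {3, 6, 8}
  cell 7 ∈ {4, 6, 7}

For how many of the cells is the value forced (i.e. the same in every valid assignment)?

cell 1 has just one choice, so cell 1 = 4. Remove 4 from cell 5, cell 7.
Among the 6 still-open variables, 8 fits only cell 6 (and all 6 values in {2, 3, 5, 6, 7, 8} must be used), so cell 6 = 8.
Among the 5 still-open variables, 3 fits only cell 2 (and all 5 values in {2, 3, 5, 6, 7} must be used), so cell 2 = 3.
Determined: cell 1=4, cell 2=3, cell 6=8. The other cells each still have more than one consistent value. That makes 3.

3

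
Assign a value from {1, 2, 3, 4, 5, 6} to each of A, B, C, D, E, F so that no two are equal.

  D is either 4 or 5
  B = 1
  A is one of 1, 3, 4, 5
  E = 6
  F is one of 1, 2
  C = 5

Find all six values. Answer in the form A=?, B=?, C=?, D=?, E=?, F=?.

B must be 1 (only option left). Strike 1 from A, F.
C's domain is down to {5}, so C = 5. So A, D can't be 5.
D has just one choice, so D = 4. Strike 4 from A.
E has just one choice, so E = 6.
F must be 2 (only option left).
A has just one choice, so A = 3.

A=3, B=1, C=5, D=4, E=6, F=2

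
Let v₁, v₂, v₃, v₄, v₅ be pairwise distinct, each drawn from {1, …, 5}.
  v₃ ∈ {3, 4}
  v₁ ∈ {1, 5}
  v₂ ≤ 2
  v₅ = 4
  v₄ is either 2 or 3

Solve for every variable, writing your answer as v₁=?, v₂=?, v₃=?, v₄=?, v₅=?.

v₁=5, v₂=1, v₃=3, v₄=2, v₅=4

v₅'s domain is down to {4}, so v₅ = 4. Strike 4 from v₃.
That leaves v₃ = 3. Eliminate 3 elsewhere: v₄.
v₄ has just one choice, so v₄ = 2. Remove 2 from v₂.
That leaves v₂ = 1. Eliminate 1 elsewhere: v₁.
That leaves v₁ = 5.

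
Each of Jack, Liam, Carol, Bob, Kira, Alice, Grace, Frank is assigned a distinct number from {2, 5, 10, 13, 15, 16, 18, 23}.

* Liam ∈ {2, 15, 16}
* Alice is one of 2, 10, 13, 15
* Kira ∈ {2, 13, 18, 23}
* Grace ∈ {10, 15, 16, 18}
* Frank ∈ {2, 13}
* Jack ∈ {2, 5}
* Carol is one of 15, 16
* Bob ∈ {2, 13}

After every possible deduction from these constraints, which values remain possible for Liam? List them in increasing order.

15, 16

The 8 variables draw from only 8 values {2, 5, 10, 13, 15, 16, 18, 23}, so each is used; only Jack can be 5, hence Jack = 5.
The 7 still-open variables together cover exactly {2, 10, 13, 15, 16, 18, 23} — 7 values for 7 variables — and 23 appears only in Kira's list, so Kira = 23.
The 6 still-open variables draw from only 6 values {2, 10, 13, 15, 16, 18}, so each is used; only Grace can be 18, hence Grace = 18.
The 5 still-open variables draw from only 5 values {2, 10, 13, 15, 16}, so each is used; only Alice can be 10, hence Alice = 10.
The 2 variables Bob and Frank are confined to {2, 13}, which locks those values in; drop them from Liam.
No further eliminations apply; Liam can still be any of 15, 16.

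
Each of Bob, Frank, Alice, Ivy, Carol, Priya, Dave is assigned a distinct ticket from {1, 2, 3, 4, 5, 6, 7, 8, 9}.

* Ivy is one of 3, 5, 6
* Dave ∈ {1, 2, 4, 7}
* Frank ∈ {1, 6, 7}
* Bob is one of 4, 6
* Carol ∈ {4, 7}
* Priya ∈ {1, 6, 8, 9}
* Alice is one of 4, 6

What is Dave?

Bob and Alice between them cover only {4, 6} — a naked pair. Remove those values from Frank, Ivy, Carol, Priya, Dave.
Carol's domain is down to {7}, so Carol = 7. So Frank, Dave can't be 7.
That leaves Frank = 1. Eliminate 1 elsewhere: Priya, Dave.
So Dave = 2.

2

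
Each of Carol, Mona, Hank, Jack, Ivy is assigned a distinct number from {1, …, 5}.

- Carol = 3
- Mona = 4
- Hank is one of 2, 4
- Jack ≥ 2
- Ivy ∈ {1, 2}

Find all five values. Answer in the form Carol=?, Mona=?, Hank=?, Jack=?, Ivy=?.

Carol has just one choice, so Carol = 3. Remove 3 from Jack.
That leaves Mona = 4. Eliminate 4 elsewhere: Hank, Jack.
Hank must be 2 (only option left). So Jack, Ivy can't be 2.
Jack must be 5 (only option left).
That leaves Ivy = 1.

Carol=3, Mona=4, Hank=2, Jack=5, Ivy=1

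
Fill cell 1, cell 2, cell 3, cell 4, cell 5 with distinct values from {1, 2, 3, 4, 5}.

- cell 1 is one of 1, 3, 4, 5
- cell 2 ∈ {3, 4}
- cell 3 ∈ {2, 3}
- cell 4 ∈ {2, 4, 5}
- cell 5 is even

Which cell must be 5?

cell 4

Among the 5 variables, 1 fits only cell 1 (and all 5 values in {1, 2, 3, 4, 5} must be used), so cell 1 = 1.
The 4 still-open variables draw from only 4 values {2, 3, 4, 5}, so each is used; only cell 4 can be 5, hence cell 4 = 5.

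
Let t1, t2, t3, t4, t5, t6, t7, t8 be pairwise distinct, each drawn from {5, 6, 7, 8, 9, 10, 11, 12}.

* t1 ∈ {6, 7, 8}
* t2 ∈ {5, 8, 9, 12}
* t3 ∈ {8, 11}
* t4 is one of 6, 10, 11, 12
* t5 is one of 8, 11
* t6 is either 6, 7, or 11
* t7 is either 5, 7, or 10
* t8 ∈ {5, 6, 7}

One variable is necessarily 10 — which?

Among the 8 variables, 9 fits only t2 (and all 8 values in {5, 6, 7, 8, 9, 10, 11, 12} must be used), so t2 = 9.
The 7 still-open variables draw from only 7 values {5, 6, 7, 8, 10, 11, 12}, so each is used; only t4 can be 12, hence t4 = 12.
The 6 still-open variables together cover exactly {5, 6, 7, 8, 10, 11} — 6 values for 6 variables — and 10 appears only in t7's list, so t7 = 10.

t7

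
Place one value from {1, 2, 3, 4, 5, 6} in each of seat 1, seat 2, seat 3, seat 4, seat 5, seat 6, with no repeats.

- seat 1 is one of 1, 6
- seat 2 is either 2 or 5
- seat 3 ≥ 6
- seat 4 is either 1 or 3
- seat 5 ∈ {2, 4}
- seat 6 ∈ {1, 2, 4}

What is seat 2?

5

seat 3's domain is down to {6}, so seat 3 = 6. So seat 1 can't be 6.
That leaves seat 1 = 1. Remove 1 from seat 4, seat 6.
That leaves seat 4 = 3.
The 3 still-open variables together cover exactly {2, 4, 5} — 3 values for 3 variables — and 5 appears only in seat 2's list, so seat 2 = 5.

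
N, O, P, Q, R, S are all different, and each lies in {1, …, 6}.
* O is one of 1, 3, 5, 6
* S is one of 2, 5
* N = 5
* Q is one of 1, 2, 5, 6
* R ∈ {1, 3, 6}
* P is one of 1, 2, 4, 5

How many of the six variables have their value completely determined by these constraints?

N has just one choice, so N = 5. Strike 5 from O, P, Q, S.
S's domain is down to {2}, so S = 2. So P, Q can't be 2.
The 4 still-open variables draw from only 4 values {1, 3, 4, 6}, so each is used; only P can be 4, hence P = 4.
Determined: N=5, P=4, S=2. The other variables each still have more than one consistent value. That makes 3.

3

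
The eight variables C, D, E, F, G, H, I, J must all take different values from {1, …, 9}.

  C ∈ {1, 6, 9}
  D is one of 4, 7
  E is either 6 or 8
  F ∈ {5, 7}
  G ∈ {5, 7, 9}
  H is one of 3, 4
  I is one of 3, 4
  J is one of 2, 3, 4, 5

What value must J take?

H and I share exactly the 2 values {3, 4}; by pigeonhole those values go to them, so strike 3, 4 from D, J.
That leaves D = 7. So F, G can't be 7.
That leaves F = 5. Eliminate 5 elsewhere: G, J.
So J = 2.

2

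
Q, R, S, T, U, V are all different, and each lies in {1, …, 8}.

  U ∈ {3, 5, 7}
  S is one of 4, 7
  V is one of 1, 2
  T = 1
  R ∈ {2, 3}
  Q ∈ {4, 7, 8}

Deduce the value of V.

2

T's domain is down to {1}, so T = 1. Eliminate 1 elsewhere: V.
So V = 2.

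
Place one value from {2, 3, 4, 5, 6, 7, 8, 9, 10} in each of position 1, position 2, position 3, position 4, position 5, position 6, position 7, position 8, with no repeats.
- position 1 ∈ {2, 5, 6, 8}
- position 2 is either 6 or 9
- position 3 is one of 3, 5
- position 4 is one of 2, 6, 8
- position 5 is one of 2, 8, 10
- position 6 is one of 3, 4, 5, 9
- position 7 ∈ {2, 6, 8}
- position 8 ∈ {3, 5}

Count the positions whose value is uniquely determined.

The 8 variables draw from only 8 values {2, 3, 4, 5, 6, 8, 9, 10}, so each is used; only position 6 can be 4, hence position 6 = 4.
The 7 still-open variables draw from only 7 values {2, 3, 5, 6, 8, 9, 10}, so each is used; only position 2 can be 9, hence position 2 = 9.
The 6 still-open variables together cover exactly {2, 3, 5, 6, 8, 10} — 6 values for 6 variables — and 10 appears only in position 5's list, so position 5 = 10.
position 3 and position 8 share exactly the 2 values {3, 5}; by pigeonhole those values go to them, so strike 3, 5 from position 1.
Determined: position 2=9, position 5=10, position 6=4. The other positions each still have more than one consistent value. That makes 3.

3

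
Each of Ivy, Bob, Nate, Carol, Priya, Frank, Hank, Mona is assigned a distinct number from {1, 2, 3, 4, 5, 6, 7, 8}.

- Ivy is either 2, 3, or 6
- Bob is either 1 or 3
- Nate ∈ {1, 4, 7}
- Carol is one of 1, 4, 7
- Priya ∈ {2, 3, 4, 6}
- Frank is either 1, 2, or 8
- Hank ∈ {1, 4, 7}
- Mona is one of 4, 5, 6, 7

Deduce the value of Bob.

The 8 variables draw from only 8 values {1, 2, 3, 4, 5, 6, 7, 8}, so each is used; only Mona can be 5, hence Mona = 5.
The 7 still-open variables together cover exactly {1, 2, 3, 4, 6, 7, 8} — 7 values for 7 variables — and 8 appears only in Frank's list, so Frank = 8.
Nate, Carol, Hank share exactly the 3 values {1, 4, 7}; by pigeonhole those values go to them, so strike 1, 4, 7 from Bob, Priya.
So Bob = 3.

3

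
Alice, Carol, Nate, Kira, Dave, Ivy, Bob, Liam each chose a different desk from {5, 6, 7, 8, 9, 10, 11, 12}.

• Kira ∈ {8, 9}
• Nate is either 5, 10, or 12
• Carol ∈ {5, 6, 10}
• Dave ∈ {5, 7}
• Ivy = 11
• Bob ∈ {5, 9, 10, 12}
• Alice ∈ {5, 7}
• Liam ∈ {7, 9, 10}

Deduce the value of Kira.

8

Ivy's domain is down to {11}, so Ivy = 11.
The 7 still-open variables together cover exactly {5, 6, 7, 8, 9, 10, 12} — 7 values for 7 variables — and 6 appears only in Carol's list, so Carol = 6.
Among the 6 still-open variables, 8 fits only Kira (and all 6 values in {5, 7, 8, 9, 10, 12} must be used), so Kira = 8.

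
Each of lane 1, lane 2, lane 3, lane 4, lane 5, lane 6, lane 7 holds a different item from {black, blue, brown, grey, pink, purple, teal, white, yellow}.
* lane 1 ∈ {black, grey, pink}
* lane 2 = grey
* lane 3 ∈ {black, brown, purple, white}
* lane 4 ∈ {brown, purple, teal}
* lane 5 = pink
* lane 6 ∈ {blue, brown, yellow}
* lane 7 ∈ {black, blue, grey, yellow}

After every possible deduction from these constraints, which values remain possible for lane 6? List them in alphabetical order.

lane 2 has just one choice, so lane 2 = grey. So lane 1, lane 7 can't be grey.
lane 5 must be pink (only option left). Strike pink from lane 1.
lane 1 must be black (only option left). Remove black from lane 3, lane 7.
No further eliminations apply; lane 6 can still be any of blue, brown, yellow.

blue, brown, yellow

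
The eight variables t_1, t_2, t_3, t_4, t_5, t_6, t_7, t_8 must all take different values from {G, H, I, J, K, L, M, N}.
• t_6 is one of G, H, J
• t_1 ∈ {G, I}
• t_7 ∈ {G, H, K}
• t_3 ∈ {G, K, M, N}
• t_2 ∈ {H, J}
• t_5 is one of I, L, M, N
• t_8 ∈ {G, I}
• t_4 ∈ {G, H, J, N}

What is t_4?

N

The 8 variables draw from only 8 values {G, H, I, J, K, L, M, N}, so each is used; only t_5 can be L, hence t_5 = L.
The 7 still-open variables together cover exactly {G, H, I, J, K, M, N} — 7 values for 7 variables — and M appears only in t_3's list, so t_3 = M.
Among the 6 still-open variables, K fits only t_7 (and all 6 values in {G, H, I, J, K, N} must be used), so t_7 = K.
Among the 5 still-open variables, N fits only t_4 (and all 5 values in {G, H, I, J, N} must be used), so t_4 = N.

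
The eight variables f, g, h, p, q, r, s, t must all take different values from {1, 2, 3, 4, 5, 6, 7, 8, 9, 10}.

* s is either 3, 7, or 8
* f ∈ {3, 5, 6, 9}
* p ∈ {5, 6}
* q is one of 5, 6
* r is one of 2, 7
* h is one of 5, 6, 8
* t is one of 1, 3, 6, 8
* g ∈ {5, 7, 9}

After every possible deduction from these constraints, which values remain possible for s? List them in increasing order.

3, 7

Among the 8 variables, 1 fits only t (and all 8 values in {1, 2, 3, 5, 6, 7, 8, 9} must be used), so t = 1.
The 7 still-open variables draw from only 7 values {2, 3, 5, 6, 7, 8, 9}, so each is used; only r can be 2, hence r = 2.
p and q share exactly the 2 values {5, 6}; by pigeonhole those values go to them, so strike 5, 6 from f, g, h.
h has just one choice, so h = 8. Remove 8 from s.
No further eliminations apply; s can still be any of 3, 7.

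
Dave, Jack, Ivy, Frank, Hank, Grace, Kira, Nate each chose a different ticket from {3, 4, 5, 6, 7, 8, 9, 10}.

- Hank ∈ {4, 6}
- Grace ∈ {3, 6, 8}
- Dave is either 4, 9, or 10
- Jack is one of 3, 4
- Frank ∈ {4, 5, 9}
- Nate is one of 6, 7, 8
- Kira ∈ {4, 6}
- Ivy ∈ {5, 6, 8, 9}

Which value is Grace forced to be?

8

The 8 variables together cover exactly {3, 4, 5, 6, 7, 8, 9, 10} — 8 values for 8 variables — and 7 appears only in Nate's list, so Nate = 7.
The 7 still-open variables together cover exactly {3, 4, 5, 6, 8, 9, 10} — 7 values for 7 variables — and 10 appears only in Dave's list, so Dave = 10.
Hank and Kira between them cover only {4, 6} — a naked pair. Remove those values from Jack, Ivy, Frank, Grace.
Jack must be 3 (only option left). Remove 3 from Grace.
So Grace = 8.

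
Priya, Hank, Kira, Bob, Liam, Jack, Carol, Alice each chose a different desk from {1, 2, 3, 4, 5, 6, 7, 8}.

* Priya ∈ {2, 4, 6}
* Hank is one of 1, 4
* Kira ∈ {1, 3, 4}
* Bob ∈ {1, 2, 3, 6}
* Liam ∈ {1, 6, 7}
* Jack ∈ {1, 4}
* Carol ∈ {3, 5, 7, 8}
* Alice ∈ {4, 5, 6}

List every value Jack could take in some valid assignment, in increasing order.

1, 4

Among the 8 variables, 8 fits only Carol (and all 8 values in {1, 2, 3, 4, 5, 6, 7, 8} must be used), so Carol = 8.
The 7 still-open variables together cover exactly {1, 2, 3, 4, 5, 6, 7} — 7 values for 7 variables — and 5 appears only in Alice's list, so Alice = 5.
Among the 6 still-open variables, 7 fits only Liam (and all 6 values in {1, 2, 3, 4, 6, 7} must be used), so Liam = 7.
The 2 variables Hank and Jack are confined to {1, 4}, which locks those values in; drop them from Priya, Kira, Bob.
That leaves Kira = 3. Remove 3 from Bob.
No further eliminations apply; Jack can still be any of 1, 4.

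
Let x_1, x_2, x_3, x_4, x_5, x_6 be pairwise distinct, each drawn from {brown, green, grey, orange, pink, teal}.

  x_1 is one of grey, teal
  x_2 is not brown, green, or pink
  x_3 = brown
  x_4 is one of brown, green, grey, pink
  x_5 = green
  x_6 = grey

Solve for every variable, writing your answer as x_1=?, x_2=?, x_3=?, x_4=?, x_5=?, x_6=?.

x_1=teal, x_2=orange, x_3=brown, x_4=pink, x_5=green, x_6=grey

x_3 has just one choice, so x_3 = brown. Eliminate brown elsewhere: x_4.
x_5's domain is down to {green}, so x_5 = green. Strike green from x_4.
x_6 has just one choice, so x_6 = grey. Eliminate grey elsewhere: x_1, x_2, x_4.
x_1's domain is down to {teal}, so x_1 = teal. Strike teal from x_2.
That leaves x_2 = orange.
x_4's domain is down to {pink}, so x_4 = pink.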